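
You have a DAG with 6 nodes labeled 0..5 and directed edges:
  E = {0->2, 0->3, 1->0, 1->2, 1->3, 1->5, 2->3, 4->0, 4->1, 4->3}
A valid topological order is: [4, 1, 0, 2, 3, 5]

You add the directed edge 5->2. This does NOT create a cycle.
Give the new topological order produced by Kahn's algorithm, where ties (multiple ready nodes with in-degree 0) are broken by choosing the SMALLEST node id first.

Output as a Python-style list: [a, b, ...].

Old toposort: [4, 1, 0, 2, 3, 5]
Added edge: 5->2
Position of 5 (5) > position of 2 (3). Must reorder: 5 must now come before 2.
Run Kahn's algorithm (break ties by smallest node id):
  initial in-degrees: [2, 1, 3, 4, 0, 1]
  ready (indeg=0): [4]
  pop 4: indeg[0]->1; indeg[1]->0; indeg[3]->3 | ready=[1] | order so far=[4]
  pop 1: indeg[0]->0; indeg[2]->2; indeg[3]->2; indeg[5]->0 | ready=[0, 5] | order so far=[4, 1]
  pop 0: indeg[2]->1; indeg[3]->1 | ready=[5] | order so far=[4, 1, 0]
  pop 5: indeg[2]->0 | ready=[2] | order so far=[4, 1, 0, 5]
  pop 2: indeg[3]->0 | ready=[3] | order so far=[4, 1, 0, 5, 2]
  pop 3: no out-edges | ready=[] | order so far=[4, 1, 0, 5, 2, 3]
  Result: [4, 1, 0, 5, 2, 3]

Answer: [4, 1, 0, 5, 2, 3]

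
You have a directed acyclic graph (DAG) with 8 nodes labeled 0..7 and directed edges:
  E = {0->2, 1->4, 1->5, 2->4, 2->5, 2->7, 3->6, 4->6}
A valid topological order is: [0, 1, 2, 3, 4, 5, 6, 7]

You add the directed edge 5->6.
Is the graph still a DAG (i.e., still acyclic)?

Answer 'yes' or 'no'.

Answer: yes

Derivation:
Given toposort: [0, 1, 2, 3, 4, 5, 6, 7]
Position of 5: index 5; position of 6: index 6
New edge 5->6: forward
Forward edge: respects the existing order. Still a DAG, same toposort still valid.
Still a DAG? yes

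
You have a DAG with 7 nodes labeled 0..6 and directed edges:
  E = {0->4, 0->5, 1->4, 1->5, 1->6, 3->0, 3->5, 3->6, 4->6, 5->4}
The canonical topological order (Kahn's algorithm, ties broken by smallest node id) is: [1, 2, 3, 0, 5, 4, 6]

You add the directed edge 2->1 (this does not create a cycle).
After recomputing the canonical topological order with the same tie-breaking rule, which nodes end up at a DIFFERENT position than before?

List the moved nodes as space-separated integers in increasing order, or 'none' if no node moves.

Answer: 1 2

Derivation:
Old toposort: [1, 2, 3, 0, 5, 4, 6]
Added edge 2->1
Recompute Kahn (smallest-id tiebreak):
  initial in-degrees: [1, 1, 0, 0, 3, 3, 3]
  ready (indeg=0): [2, 3]
  pop 2: indeg[1]->0 | ready=[1, 3] | order so far=[2]
  pop 1: indeg[4]->2; indeg[5]->2; indeg[6]->2 | ready=[3] | order so far=[2, 1]
  pop 3: indeg[0]->0; indeg[5]->1; indeg[6]->1 | ready=[0] | order so far=[2, 1, 3]
  pop 0: indeg[4]->1; indeg[5]->0 | ready=[5] | order so far=[2, 1, 3, 0]
  pop 5: indeg[4]->0 | ready=[4] | order so far=[2, 1, 3, 0, 5]
  pop 4: indeg[6]->0 | ready=[6] | order so far=[2, 1, 3, 0, 5, 4]
  pop 6: no out-edges | ready=[] | order so far=[2, 1, 3, 0, 5, 4, 6]
New canonical toposort: [2, 1, 3, 0, 5, 4, 6]
Compare positions:
  Node 0: index 3 -> 3 (same)
  Node 1: index 0 -> 1 (moved)
  Node 2: index 1 -> 0 (moved)
  Node 3: index 2 -> 2 (same)
  Node 4: index 5 -> 5 (same)
  Node 5: index 4 -> 4 (same)
  Node 6: index 6 -> 6 (same)
Nodes that changed position: 1 2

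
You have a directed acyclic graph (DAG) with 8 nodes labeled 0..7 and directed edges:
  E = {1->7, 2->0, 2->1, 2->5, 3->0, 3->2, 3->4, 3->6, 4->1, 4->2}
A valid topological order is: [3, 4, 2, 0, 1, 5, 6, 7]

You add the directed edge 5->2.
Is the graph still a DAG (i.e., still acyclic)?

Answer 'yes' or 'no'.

Given toposort: [3, 4, 2, 0, 1, 5, 6, 7]
Position of 5: index 5; position of 2: index 2
New edge 5->2: backward (u after v in old order)
Backward edge: old toposort is now invalid. Check if this creates a cycle.
Does 2 already reach 5? Reachable from 2: [0, 1, 2, 5, 7]. YES -> cycle!
Still a DAG? no

Answer: no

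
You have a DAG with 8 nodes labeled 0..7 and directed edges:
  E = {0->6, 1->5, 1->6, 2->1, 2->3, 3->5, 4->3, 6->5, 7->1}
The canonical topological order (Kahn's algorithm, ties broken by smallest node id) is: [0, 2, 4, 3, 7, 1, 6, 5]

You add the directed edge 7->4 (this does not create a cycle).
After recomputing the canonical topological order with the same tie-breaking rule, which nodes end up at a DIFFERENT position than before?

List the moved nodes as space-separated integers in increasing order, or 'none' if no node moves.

Old toposort: [0, 2, 4, 3, 7, 1, 6, 5]
Added edge 7->4
Recompute Kahn (smallest-id tiebreak):
  initial in-degrees: [0, 2, 0, 2, 1, 3, 2, 0]
  ready (indeg=0): [0, 2, 7]
  pop 0: indeg[6]->1 | ready=[2, 7] | order so far=[0]
  pop 2: indeg[1]->1; indeg[3]->1 | ready=[7] | order so far=[0, 2]
  pop 7: indeg[1]->0; indeg[4]->0 | ready=[1, 4] | order so far=[0, 2, 7]
  pop 1: indeg[5]->2; indeg[6]->0 | ready=[4, 6] | order so far=[0, 2, 7, 1]
  pop 4: indeg[3]->0 | ready=[3, 6] | order so far=[0, 2, 7, 1, 4]
  pop 3: indeg[5]->1 | ready=[6] | order so far=[0, 2, 7, 1, 4, 3]
  pop 6: indeg[5]->0 | ready=[5] | order so far=[0, 2, 7, 1, 4, 3, 6]
  pop 5: no out-edges | ready=[] | order so far=[0, 2, 7, 1, 4, 3, 6, 5]
New canonical toposort: [0, 2, 7, 1, 4, 3, 6, 5]
Compare positions:
  Node 0: index 0 -> 0 (same)
  Node 1: index 5 -> 3 (moved)
  Node 2: index 1 -> 1 (same)
  Node 3: index 3 -> 5 (moved)
  Node 4: index 2 -> 4 (moved)
  Node 5: index 7 -> 7 (same)
  Node 6: index 6 -> 6 (same)
  Node 7: index 4 -> 2 (moved)
Nodes that changed position: 1 3 4 7

Answer: 1 3 4 7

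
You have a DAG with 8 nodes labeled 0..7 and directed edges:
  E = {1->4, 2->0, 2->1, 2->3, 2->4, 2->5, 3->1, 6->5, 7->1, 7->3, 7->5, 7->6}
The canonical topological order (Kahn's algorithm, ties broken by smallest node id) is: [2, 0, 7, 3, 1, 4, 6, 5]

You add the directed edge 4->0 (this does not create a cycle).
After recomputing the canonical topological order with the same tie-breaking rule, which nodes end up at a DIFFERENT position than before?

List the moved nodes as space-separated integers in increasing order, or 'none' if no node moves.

Answer: 0 1 3 4 7

Derivation:
Old toposort: [2, 0, 7, 3, 1, 4, 6, 5]
Added edge 4->0
Recompute Kahn (smallest-id tiebreak):
  initial in-degrees: [2, 3, 0, 2, 2, 3, 1, 0]
  ready (indeg=0): [2, 7]
  pop 2: indeg[0]->1; indeg[1]->2; indeg[3]->1; indeg[4]->1; indeg[5]->2 | ready=[7] | order so far=[2]
  pop 7: indeg[1]->1; indeg[3]->0; indeg[5]->1; indeg[6]->0 | ready=[3, 6] | order so far=[2, 7]
  pop 3: indeg[1]->0 | ready=[1, 6] | order so far=[2, 7, 3]
  pop 1: indeg[4]->0 | ready=[4, 6] | order so far=[2, 7, 3, 1]
  pop 4: indeg[0]->0 | ready=[0, 6] | order so far=[2, 7, 3, 1, 4]
  pop 0: no out-edges | ready=[6] | order so far=[2, 7, 3, 1, 4, 0]
  pop 6: indeg[5]->0 | ready=[5] | order so far=[2, 7, 3, 1, 4, 0, 6]
  pop 5: no out-edges | ready=[] | order so far=[2, 7, 3, 1, 4, 0, 6, 5]
New canonical toposort: [2, 7, 3, 1, 4, 0, 6, 5]
Compare positions:
  Node 0: index 1 -> 5 (moved)
  Node 1: index 4 -> 3 (moved)
  Node 2: index 0 -> 0 (same)
  Node 3: index 3 -> 2 (moved)
  Node 4: index 5 -> 4 (moved)
  Node 5: index 7 -> 7 (same)
  Node 6: index 6 -> 6 (same)
  Node 7: index 2 -> 1 (moved)
Nodes that changed position: 0 1 3 4 7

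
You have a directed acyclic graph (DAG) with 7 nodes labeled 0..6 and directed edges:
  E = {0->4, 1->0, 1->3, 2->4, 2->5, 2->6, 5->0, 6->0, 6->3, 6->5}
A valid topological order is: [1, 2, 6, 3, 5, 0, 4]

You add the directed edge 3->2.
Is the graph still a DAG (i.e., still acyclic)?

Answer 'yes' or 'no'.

Answer: no

Derivation:
Given toposort: [1, 2, 6, 3, 5, 0, 4]
Position of 3: index 3; position of 2: index 1
New edge 3->2: backward (u after v in old order)
Backward edge: old toposort is now invalid. Check if this creates a cycle.
Does 2 already reach 3? Reachable from 2: [0, 2, 3, 4, 5, 6]. YES -> cycle!
Still a DAG? no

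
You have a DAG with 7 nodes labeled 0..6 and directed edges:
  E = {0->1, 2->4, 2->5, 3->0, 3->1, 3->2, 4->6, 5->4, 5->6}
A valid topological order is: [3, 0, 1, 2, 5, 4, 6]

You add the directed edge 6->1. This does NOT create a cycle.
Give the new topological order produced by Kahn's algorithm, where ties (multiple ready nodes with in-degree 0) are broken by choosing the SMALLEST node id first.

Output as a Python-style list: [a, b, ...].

Old toposort: [3, 0, 1, 2, 5, 4, 6]
Added edge: 6->1
Position of 6 (6) > position of 1 (2). Must reorder: 6 must now come before 1.
Run Kahn's algorithm (break ties by smallest node id):
  initial in-degrees: [1, 3, 1, 0, 2, 1, 2]
  ready (indeg=0): [3]
  pop 3: indeg[0]->0; indeg[1]->2; indeg[2]->0 | ready=[0, 2] | order so far=[3]
  pop 0: indeg[1]->1 | ready=[2] | order so far=[3, 0]
  pop 2: indeg[4]->1; indeg[5]->0 | ready=[5] | order so far=[3, 0, 2]
  pop 5: indeg[4]->0; indeg[6]->1 | ready=[4] | order so far=[3, 0, 2, 5]
  pop 4: indeg[6]->0 | ready=[6] | order so far=[3, 0, 2, 5, 4]
  pop 6: indeg[1]->0 | ready=[1] | order so far=[3, 0, 2, 5, 4, 6]
  pop 1: no out-edges | ready=[] | order so far=[3, 0, 2, 5, 4, 6, 1]
  Result: [3, 0, 2, 5, 4, 6, 1]

Answer: [3, 0, 2, 5, 4, 6, 1]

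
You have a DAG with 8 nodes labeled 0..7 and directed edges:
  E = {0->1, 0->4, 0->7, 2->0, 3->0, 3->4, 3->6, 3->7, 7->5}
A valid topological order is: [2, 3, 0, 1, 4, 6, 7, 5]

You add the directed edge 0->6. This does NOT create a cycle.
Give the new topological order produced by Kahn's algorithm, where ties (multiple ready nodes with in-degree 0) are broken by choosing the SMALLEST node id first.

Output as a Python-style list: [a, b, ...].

Old toposort: [2, 3, 0, 1, 4, 6, 7, 5]
Added edge: 0->6
Position of 0 (2) < position of 6 (5). Old order still valid.
Run Kahn's algorithm (break ties by smallest node id):
  initial in-degrees: [2, 1, 0, 0, 2, 1, 2, 2]
  ready (indeg=0): [2, 3]
  pop 2: indeg[0]->1 | ready=[3] | order so far=[2]
  pop 3: indeg[0]->0; indeg[4]->1; indeg[6]->1; indeg[7]->1 | ready=[0] | order so far=[2, 3]
  pop 0: indeg[1]->0; indeg[4]->0; indeg[6]->0; indeg[7]->0 | ready=[1, 4, 6, 7] | order so far=[2, 3, 0]
  pop 1: no out-edges | ready=[4, 6, 7] | order so far=[2, 3, 0, 1]
  pop 4: no out-edges | ready=[6, 7] | order so far=[2, 3, 0, 1, 4]
  pop 6: no out-edges | ready=[7] | order so far=[2, 3, 0, 1, 4, 6]
  pop 7: indeg[5]->0 | ready=[5] | order so far=[2, 3, 0, 1, 4, 6, 7]
  pop 5: no out-edges | ready=[] | order so far=[2, 3, 0, 1, 4, 6, 7, 5]
  Result: [2, 3, 0, 1, 4, 6, 7, 5]

Answer: [2, 3, 0, 1, 4, 6, 7, 5]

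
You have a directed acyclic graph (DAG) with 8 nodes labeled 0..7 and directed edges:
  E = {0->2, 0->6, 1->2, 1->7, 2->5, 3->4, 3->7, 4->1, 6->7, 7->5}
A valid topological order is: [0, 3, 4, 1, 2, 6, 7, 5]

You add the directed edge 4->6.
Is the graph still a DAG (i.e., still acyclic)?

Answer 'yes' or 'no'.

Given toposort: [0, 3, 4, 1, 2, 6, 7, 5]
Position of 4: index 2; position of 6: index 5
New edge 4->6: forward
Forward edge: respects the existing order. Still a DAG, same toposort still valid.
Still a DAG? yes

Answer: yes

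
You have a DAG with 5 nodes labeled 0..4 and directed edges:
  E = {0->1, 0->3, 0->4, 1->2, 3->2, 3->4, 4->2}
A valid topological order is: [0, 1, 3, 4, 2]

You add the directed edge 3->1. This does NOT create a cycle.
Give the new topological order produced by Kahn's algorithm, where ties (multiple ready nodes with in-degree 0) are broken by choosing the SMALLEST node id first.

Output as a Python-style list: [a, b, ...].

Old toposort: [0, 1, 3, 4, 2]
Added edge: 3->1
Position of 3 (2) > position of 1 (1). Must reorder: 3 must now come before 1.
Run Kahn's algorithm (break ties by smallest node id):
  initial in-degrees: [0, 2, 3, 1, 2]
  ready (indeg=0): [0]
  pop 0: indeg[1]->1; indeg[3]->0; indeg[4]->1 | ready=[3] | order so far=[0]
  pop 3: indeg[1]->0; indeg[2]->2; indeg[4]->0 | ready=[1, 4] | order so far=[0, 3]
  pop 1: indeg[2]->1 | ready=[4] | order so far=[0, 3, 1]
  pop 4: indeg[2]->0 | ready=[2] | order so far=[0, 3, 1, 4]
  pop 2: no out-edges | ready=[] | order so far=[0, 3, 1, 4, 2]
  Result: [0, 3, 1, 4, 2]

Answer: [0, 3, 1, 4, 2]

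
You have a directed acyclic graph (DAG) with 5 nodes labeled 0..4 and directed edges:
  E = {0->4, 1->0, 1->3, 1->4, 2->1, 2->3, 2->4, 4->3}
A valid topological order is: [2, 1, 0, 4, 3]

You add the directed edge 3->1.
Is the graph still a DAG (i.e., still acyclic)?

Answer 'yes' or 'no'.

Answer: no

Derivation:
Given toposort: [2, 1, 0, 4, 3]
Position of 3: index 4; position of 1: index 1
New edge 3->1: backward (u after v in old order)
Backward edge: old toposort is now invalid. Check if this creates a cycle.
Does 1 already reach 3? Reachable from 1: [0, 1, 3, 4]. YES -> cycle!
Still a DAG? no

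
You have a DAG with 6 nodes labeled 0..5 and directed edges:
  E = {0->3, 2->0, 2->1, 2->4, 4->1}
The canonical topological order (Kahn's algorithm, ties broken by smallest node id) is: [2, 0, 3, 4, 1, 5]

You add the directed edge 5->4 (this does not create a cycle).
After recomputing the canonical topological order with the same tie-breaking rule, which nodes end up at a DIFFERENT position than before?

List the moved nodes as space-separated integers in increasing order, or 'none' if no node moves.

Old toposort: [2, 0, 3, 4, 1, 5]
Added edge 5->4
Recompute Kahn (smallest-id tiebreak):
  initial in-degrees: [1, 2, 0, 1, 2, 0]
  ready (indeg=0): [2, 5]
  pop 2: indeg[0]->0; indeg[1]->1; indeg[4]->1 | ready=[0, 5] | order so far=[2]
  pop 0: indeg[3]->0 | ready=[3, 5] | order so far=[2, 0]
  pop 3: no out-edges | ready=[5] | order so far=[2, 0, 3]
  pop 5: indeg[4]->0 | ready=[4] | order so far=[2, 0, 3, 5]
  pop 4: indeg[1]->0 | ready=[1] | order so far=[2, 0, 3, 5, 4]
  pop 1: no out-edges | ready=[] | order so far=[2, 0, 3, 5, 4, 1]
New canonical toposort: [2, 0, 3, 5, 4, 1]
Compare positions:
  Node 0: index 1 -> 1 (same)
  Node 1: index 4 -> 5 (moved)
  Node 2: index 0 -> 0 (same)
  Node 3: index 2 -> 2 (same)
  Node 4: index 3 -> 4 (moved)
  Node 5: index 5 -> 3 (moved)
Nodes that changed position: 1 4 5

Answer: 1 4 5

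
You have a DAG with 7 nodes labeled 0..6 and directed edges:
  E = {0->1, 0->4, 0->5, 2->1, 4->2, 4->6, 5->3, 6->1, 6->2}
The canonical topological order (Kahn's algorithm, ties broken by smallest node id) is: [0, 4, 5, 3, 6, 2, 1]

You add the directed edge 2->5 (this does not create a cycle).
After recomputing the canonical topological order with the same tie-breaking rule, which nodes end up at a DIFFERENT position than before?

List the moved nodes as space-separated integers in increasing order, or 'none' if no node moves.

Answer: 1 2 3 5 6

Derivation:
Old toposort: [0, 4, 5, 3, 6, 2, 1]
Added edge 2->5
Recompute Kahn (smallest-id tiebreak):
  initial in-degrees: [0, 3, 2, 1, 1, 2, 1]
  ready (indeg=0): [0]
  pop 0: indeg[1]->2; indeg[4]->0; indeg[5]->1 | ready=[4] | order so far=[0]
  pop 4: indeg[2]->1; indeg[6]->0 | ready=[6] | order so far=[0, 4]
  pop 6: indeg[1]->1; indeg[2]->0 | ready=[2] | order so far=[0, 4, 6]
  pop 2: indeg[1]->0; indeg[5]->0 | ready=[1, 5] | order so far=[0, 4, 6, 2]
  pop 1: no out-edges | ready=[5] | order so far=[0, 4, 6, 2, 1]
  pop 5: indeg[3]->0 | ready=[3] | order so far=[0, 4, 6, 2, 1, 5]
  pop 3: no out-edges | ready=[] | order so far=[0, 4, 6, 2, 1, 5, 3]
New canonical toposort: [0, 4, 6, 2, 1, 5, 3]
Compare positions:
  Node 0: index 0 -> 0 (same)
  Node 1: index 6 -> 4 (moved)
  Node 2: index 5 -> 3 (moved)
  Node 3: index 3 -> 6 (moved)
  Node 4: index 1 -> 1 (same)
  Node 5: index 2 -> 5 (moved)
  Node 6: index 4 -> 2 (moved)
Nodes that changed position: 1 2 3 5 6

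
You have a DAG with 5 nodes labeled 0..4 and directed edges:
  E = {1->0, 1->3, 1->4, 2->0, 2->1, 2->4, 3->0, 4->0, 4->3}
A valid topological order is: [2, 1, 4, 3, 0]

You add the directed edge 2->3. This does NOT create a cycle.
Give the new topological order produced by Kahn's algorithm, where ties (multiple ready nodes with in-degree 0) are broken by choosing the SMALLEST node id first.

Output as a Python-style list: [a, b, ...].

Old toposort: [2, 1, 4, 3, 0]
Added edge: 2->3
Position of 2 (0) < position of 3 (3). Old order still valid.
Run Kahn's algorithm (break ties by smallest node id):
  initial in-degrees: [4, 1, 0, 3, 2]
  ready (indeg=0): [2]
  pop 2: indeg[0]->3; indeg[1]->0; indeg[3]->2; indeg[4]->1 | ready=[1] | order so far=[2]
  pop 1: indeg[0]->2; indeg[3]->1; indeg[4]->0 | ready=[4] | order so far=[2, 1]
  pop 4: indeg[0]->1; indeg[3]->0 | ready=[3] | order so far=[2, 1, 4]
  pop 3: indeg[0]->0 | ready=[0] | order so far=[2, 1, 4, 3]
  pop 0: no out-edges | ready=[] | order so far=[2, 1, 4, 3, 0]
  Result: [2, 1, 4, 3, 0]

Answer: [2, 1, 4, 3, 0]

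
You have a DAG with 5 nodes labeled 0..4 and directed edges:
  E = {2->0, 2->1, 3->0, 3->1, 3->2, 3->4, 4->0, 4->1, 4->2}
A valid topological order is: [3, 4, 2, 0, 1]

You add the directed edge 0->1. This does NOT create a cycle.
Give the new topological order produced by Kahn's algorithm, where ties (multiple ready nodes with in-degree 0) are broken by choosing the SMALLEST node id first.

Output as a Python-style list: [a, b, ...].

Old toposort: [3, 4, 2, 0, 1]
Added edge: 0->1
Position of 0 (3) < position of 1 (4). Old order still valid.
Run Kahn's algorithm (break ties by smallest node id):
  initial in-degrees: [3, 4, 2, 0, 1]
  ready (indeg=0): [3]
  pop 3: indeg[0]->2; indeg[1]->3; indeg[2]->1; indeg[4]->0 | ready=[4] | order so far=[3]
  pop 4: indeg[0]->1; indeg[1]->2; indeg[2]->0 | ready=[2] | order so far=[3, 4]
  pop 2: indeg[0]->0; indeg[1]->1 | ready=[0] | order so far=[3, 4, 2]
  pop 0: indeg[1]->0 | ready=[1] | order so far=[3, 4, 2, 0]
  pop 1: no out-edges | ready=[] | order so far=[3, 4, 2, 0, 1]
  Result: [3, 4, 2, 0, 1]

Answer: [3, 4, 2, 0, 1]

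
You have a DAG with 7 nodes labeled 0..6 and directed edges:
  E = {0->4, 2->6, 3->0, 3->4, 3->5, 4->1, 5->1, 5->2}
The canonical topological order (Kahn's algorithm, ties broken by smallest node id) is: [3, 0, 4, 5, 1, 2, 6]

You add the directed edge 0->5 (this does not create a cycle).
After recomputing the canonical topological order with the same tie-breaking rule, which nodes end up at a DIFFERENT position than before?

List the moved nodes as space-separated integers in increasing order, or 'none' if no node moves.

Answer: none

Derivation:
Old toposort: [3, 0, 4, 5, 1, 2, 6]
Added edge 0->5
Recompute Kahn (smallest-id tiebreak):
  initial in-degrees: [1, 2, 1, 0, 2, 2, 1]
  ready (indeg=0): [3]
  pop 3: indeg[0]->0; indeg[4]->1; indeg[5]->1 | ready=[0] | order so far=[3]
  pop 0: indeg[4]->0; indeg[5]->0 | ready=[4, 5] | order so far=[3, 0]
  pop 4: indeg[1]->1 | ready=[5] | order so far=[3, 0, 4]
  pop 5: indeg[1]->0; indeg[2]->0 | ready=[1, 2] | order so far=[3, 0, 4, 5]
  pop 1: no out-edges | ready=[2] | order so far=[3, 0, 4, 5, 1]
  pop 2: indeg[6]->0 | ready=[6] | order so far=[3, 0, 4, 5, 1, 2]
  pop 6: no out-edges | ready=[] | order so far=[3, 0, 4, 5, 1, 2, 6]
New canonical toposort: [3, 0, 4, 5, 1, 2, 6]
Compare positions:
  Node 0: index 1 -> 1 (same)
  Node 1: index 4 -> 4 (same)
  Node 2: index 5 -> 5 (same)
  Node 3: index 0 -> 0 (same)
  Node 4: index 2 -> 2 (same)
  Node 5: index 3 -> 3 (same)
  Node 6: index 6 -> 6 (same)
Nodes that changed position: none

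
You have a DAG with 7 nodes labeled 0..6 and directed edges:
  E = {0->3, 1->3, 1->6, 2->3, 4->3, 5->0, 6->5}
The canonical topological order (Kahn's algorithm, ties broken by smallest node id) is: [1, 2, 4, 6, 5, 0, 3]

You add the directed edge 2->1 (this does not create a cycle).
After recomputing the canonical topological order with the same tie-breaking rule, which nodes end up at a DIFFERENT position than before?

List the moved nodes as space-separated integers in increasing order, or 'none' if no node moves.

Answer: 1 2

Derivation:
Old toposort: [1, 2, 4, 6, 5, 0, 3]
Added edge 2->1
Recompute Kahn (smallest-id tiebreak):
  initial in-degrees: [1, 1, 0, 4, 0, 1, 1]
  ready (indeg=0): [2, 4]
  pop 2: indeg[1]->0; indeg[3]->3 | ready=[1, 4] | order so far=[2]
  pop 1: indeg[3]->2; indeg[6]->0 | ready=[4, 6] | order so far=[2, 1]
  pop 4: indeg[3]->1 | ready=[6] | order so far=[2, 1, 4]
  pop 6: indeg[5]->0 | ready=[5] | order so far=[2, 1, 4, 6]
  pop 5: indeg[0]->0 | ready=[0] | order so far=[2, 1, 4, 6, 5]
  pop 0: indeg[3]->0 | ready=[3] | order so far=[2, 1, 4, 6, 5, 0]
  pop 3: no out-edges | ready=[] | order so far=[2, 1, 4, 6, 5, 0, 3]
New canonical toposort: [2, 1, 4, 6, 5, 0, 3]
Compare positions:
  Node 0: index 5 -> 5 (same)
  Node 1: index 0 -> 1 (moved)
  Node 2: index 1 -> 0 (moved)
  Node 3: index 6 -> 6 (same)
  Node 4: index 2 -> 2 (same)
  Node 5: index 4 -> 4 (same)
  Node 6: index 3 -> 3 (same)
Nodes that changed position: 1 2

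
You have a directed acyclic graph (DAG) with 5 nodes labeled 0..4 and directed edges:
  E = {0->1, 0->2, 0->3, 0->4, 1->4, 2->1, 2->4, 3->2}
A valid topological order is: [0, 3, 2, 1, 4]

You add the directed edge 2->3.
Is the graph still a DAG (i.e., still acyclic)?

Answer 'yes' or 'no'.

Given toposort: [0, 3, 2, 1, 4]
Position of 2: index 2; position of 3: index 1
New edge 2->3: backward (u after v in old order)
Backward edge: old toposort is now invalid. Check if this creates a cycle.
Does 3 already reach 2? Reachable from 3: [1, 2, 3, 4]. YES -> cycle!
Still a DAG? no

Answer: no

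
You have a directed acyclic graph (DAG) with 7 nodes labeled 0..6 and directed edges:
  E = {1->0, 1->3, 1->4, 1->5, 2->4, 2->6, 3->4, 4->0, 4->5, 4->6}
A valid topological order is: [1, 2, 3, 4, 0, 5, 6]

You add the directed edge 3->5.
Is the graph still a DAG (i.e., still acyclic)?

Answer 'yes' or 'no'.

Given toposort: [1, 2, 3, 4, 0, 5, 6]
Position of 3: index 2; position of 5: index 5
New edge 3->5: forward
Forward edge: respects the existing order. Still a DAG, same toposort still valid.
Still a DAG? yes

Answer: yes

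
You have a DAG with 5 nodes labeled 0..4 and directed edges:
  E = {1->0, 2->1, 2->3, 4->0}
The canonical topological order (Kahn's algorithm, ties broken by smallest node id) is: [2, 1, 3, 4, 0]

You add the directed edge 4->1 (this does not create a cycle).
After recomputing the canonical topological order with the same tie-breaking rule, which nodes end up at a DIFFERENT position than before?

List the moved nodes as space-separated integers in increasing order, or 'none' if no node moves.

Old toposort: [2, 1, 3, 4, 0]
Added edge 4->1
Recompute Kahn (smallest-id tiebreak):
  initial in-degrees: [2, 2, 0, 1, 0]
  ready (indeg=0): [2, 4]
  pop 2: indeg[1]->1; indeg[3]->0 | ready=[3, 4] | order so far=[2]
  pop 3: no out-edges | ready=[4] | order so far=[2, 3]
  pop 4: indeg[0]->1; indeg[1]->0 | ready=[1] | order so far=[2, 3, 4]
  pop 1: indeg[0]->0 | ready=[0] | order so far=[2, 3, 4, 1]
  pop 0: no out-edges | ready=[] | order so far=[2, 3, 4, 1, 0]
New canonical toposort: [2, 3, 4, 1, 0]
Compare positions:
  Node 0: index 4 -> 4 (same)
  Node 1: index 1 -> 3 (moved)
  Node 2: index 0 -> 0 (same)
  Node 3: index 2 -> 1 (moved)
  Node 4: index 3 -> 2 (moved)
Nodes that changed position: 1 3 4

Answer: 1 3 4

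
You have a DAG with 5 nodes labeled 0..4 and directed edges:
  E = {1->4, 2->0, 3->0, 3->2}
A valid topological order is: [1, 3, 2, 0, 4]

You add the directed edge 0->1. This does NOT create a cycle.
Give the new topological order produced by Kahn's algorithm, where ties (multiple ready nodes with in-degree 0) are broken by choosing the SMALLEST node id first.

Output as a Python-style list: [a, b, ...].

Answer: [3, 2, 0, 1, 4]

Derivation:
Old toposort: [1, 3, 2, 0, 4]
Added edge: 0->1
Position of 0 (3) > position of 1 (0). Must reorder: 0 must now come before 1.
Run Kahn's algorithm (break ties by smallest node id):
  initial in-degrees: [2, 1, 1, 0, 1]
  ready (indeg=0): [3]
  pop 3: indeg[0]->1; indeg[2]->0 | ready=[2] | order so far=[3]
  pop 2: indeg[0]->0 | ready=[0] | order so far=[3, 2]
  pop 0: indeg[1]->0 | ready=[1] | order so far=[3, 2, 0]
  pop 1: indeg[4]->0 | ready=[4] | order so far=[3, 2, 0, 1]
  pop 4: no out-edges | ready=[] | order so far=[3, 2, 0, 1, 4]
  Result: [3, 2, 0, 1, 4]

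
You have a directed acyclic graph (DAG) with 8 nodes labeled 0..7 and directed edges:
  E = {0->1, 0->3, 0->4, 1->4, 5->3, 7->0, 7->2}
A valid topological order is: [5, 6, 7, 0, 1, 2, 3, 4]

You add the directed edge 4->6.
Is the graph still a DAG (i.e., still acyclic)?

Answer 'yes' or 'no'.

Given toposort: [5, 6, 7, 0, 1, 2, 3, 4]
Position of 4: index 7; position of 6: index 1
New edge 4->6: backward (u after v in old order)
Backward edge: old toposort is now invalid. Check if this creates a cycle.
Does 6 already reach 4? Reachable from 6: [6]. NO -> still a DAG (reorder needed).
Still a DAG? yes

Answer: yes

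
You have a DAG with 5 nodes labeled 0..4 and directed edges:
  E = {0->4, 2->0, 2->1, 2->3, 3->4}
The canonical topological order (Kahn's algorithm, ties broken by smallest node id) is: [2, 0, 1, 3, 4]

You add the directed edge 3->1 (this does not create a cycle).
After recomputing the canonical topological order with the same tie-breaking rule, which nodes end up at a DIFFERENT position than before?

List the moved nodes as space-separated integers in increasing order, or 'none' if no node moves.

Old toposort: [2, 0, 1, 3, 4]
Added edge 3->1
Recompute Kahn (smallest-id tiebreak):
  initial in-degrees: [1, 2, 0, 1, 2]
  ready (indeg=0): [2]
  pop 2: indeg[0]->0; indeg[1]->1; indeg[3]->0 | ready=[0, 3] | order so far=[2]
  pop 0: indeg[4]->1 | ready=[3] | order so far=[2, 0]
  pop 3: indeg[1]->0; indeg[4]->0 | ready=[1, 4] | order so far=[2, 0, 3]
  pop 1: no out-edges | ready=[4] | order so far=[2, 0, 3, 1]
  pop 4: no out-edges | ready=[] | order so far=[2, 0, 3, 1, 4]
New canonical toposort: [2, 0, 3, 1, 4]
Compare positions:
  Node 0: index 1 -> 1 (same)
  Node 1: index 2 -> 3 (moved)
  Node 2: index 0 -> 0 (same)
  Node 3: index 3 -> 2 (moved)
  Node 4: index 4 -> 4 (same)
Nodes that changed position: 1 3

Answer: 1 3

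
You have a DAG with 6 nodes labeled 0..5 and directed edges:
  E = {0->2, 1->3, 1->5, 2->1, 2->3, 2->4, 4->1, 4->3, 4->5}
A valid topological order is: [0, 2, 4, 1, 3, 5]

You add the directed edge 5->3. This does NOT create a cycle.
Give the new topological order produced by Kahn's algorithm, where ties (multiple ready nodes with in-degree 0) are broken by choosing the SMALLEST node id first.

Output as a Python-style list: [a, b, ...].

Old toposort: [0, 2, 4, 1, 3, 5]
Added edge: 5->3
Position of 5 (5) > position of 3 (4). Must reorder: 5 must now come before 3.
Run Kahn's algorithm (break ties by smallest node id):
  initial in-degrees: [0, 2, 1, 4, 1, 2]
  ready (indeg=0): [0]
  pop 0: indeg[2]->0 | ready=[2] | order so far=[0]
  pop 2: indeg[1]->1; indeg[3]->3; indeg[4]->0 | ready=[4] | order so far=[0, 2]
  pop 4: indeg[1]->0; indeg[3]->2; indeg[5]->1 | ready=[1] | order so far=[0, 2, 4]
  pop 1: indeg[3]->1; indeg[5]->0 | ready=[5] | order so far=[0, 2, 4, 1]
  pop 5: indeg[3]->0 | ready=[3] | order so far=[0, 2, 4, 1, 5]
  pop 3: no out-edges | ready=[] | order so far=[0, 2, 4, 1, 5, 3]
  Result: [0, 2, 4, 1, 5, 3]

Answer: [0, 2, 4, 1, 5, 3]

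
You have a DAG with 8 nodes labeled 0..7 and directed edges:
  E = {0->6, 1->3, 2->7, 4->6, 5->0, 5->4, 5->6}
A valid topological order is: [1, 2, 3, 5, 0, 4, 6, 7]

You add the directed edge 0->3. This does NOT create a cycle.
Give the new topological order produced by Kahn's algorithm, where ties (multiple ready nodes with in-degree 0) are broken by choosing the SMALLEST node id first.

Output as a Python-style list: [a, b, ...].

Old toposort: [1, 2, 3, 5, 0, 4, 6, 7]
Added edge: 0->3
Position of 0 (4) > position of 3 (2). Must reorder: 0 must now come before 3.
Run Kahn's algorithm (break ties by smallest node id):
  initial in-degrees: [1, 0, 0, 2, 1, 0, 3, 1]
  ready (indeg=0): [1, 2, 5]
  pop 1: indeg[3]->1 | ready=[2, 5] | order so far=[1]
  pop 2: indeg[7]->0 | ready=[5, 7] | order so far=[1, 2]
  pop 5: indeg[0]->0; indeg[4]->0; indeg[6]->2 | ready=[0, 4, 7] | order so far=[1, 2, 5]
  pop 0: indeg[3]->0; indeg[6]->1 | ready=[3, 4, 7] | order so far=[1, 2, 5, 0]
  pop 3: no out-edges | ready=[4, 7] | order so far=[1, 2, 5, 0, 3]
  pop 4: indeg[6]->0 | ready=[6, 7] | order so far=[1, 2, 5, 0, 3, 4]
  pop 6: no out-edges | ready=[7] | order so far=[1, 2, 5, 0, 3, 4, 6]
  pop 7: no out-edges | ready=[] | order so far=[1, 2, 5, 0, 3, 4, 6, 7]
  Result: [1, 2, 5, 0, 3, 4, 6, 7]

Answer: [1, 2, 5, 0, 3, 4, 6, 7]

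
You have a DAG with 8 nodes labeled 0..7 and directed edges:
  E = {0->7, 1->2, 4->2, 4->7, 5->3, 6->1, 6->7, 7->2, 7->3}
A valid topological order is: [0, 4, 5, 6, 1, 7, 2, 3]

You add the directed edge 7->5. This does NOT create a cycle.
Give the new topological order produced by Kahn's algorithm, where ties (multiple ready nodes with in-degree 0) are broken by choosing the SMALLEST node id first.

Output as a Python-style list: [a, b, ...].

Answer: [0, 4, 6, 1, 7, 2, 5, 3]

Derivation:
Old toposort: [0, 4, 5, 6, 1, 7, 2, 3]
Added edge: 7->5
Position of 7 (5) > position of 5 (2). Must reorder: 7 must now come before 5.
Run Kahn's algorithm (break ties by smallest node id):
  initial in-degrees: [0, 1, 3, 2, 0, 1, 0, 3]
  ready (indeg=0): [0, 4, 6]
  pop 0: indeg[7]->2 | ready=[4, 6] | order so far=[0]
  pop 4: indeg[2]->2; indeg[7]->1 | ready=[6] | order so far=[0, 4]
  pop 6: indeg[1]->0; indeg[7]->0 | ready=[1, 7] | order so far=[0, 4, 6]
  pop 1: indeg[2]->1 | ready=[7] | order so far=[0, 4, 6, 1]
  pop 7: indeg[2]->0; indeg[3]->1; indeg[5]->0 | ready=[2, 5] | order so far=[0, 4, 6, 1, 7]
  pop 2: no out-edges | ready=[5] | order so far=[0, 4, 6, 1, 7, 2]
  pop 5: indeg[3]->0 | ready=[3] | order so far=[0, 4, 6, 1, 7, 2, 5]
  pop 3: no out-edges | ready=[] | order so far=[0, 4, 6, 1, 7, 2, 5, 3]
  Result: [0, 4, 6, 1, 7, 2, 5, 3]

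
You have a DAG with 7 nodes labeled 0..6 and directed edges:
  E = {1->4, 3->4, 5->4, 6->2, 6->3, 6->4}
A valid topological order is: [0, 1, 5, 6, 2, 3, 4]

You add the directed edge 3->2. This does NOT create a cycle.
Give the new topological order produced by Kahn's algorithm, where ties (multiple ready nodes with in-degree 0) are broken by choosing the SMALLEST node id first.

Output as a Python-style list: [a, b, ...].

Answer: [0, 1, 5, 6, 3, 2, 4]

Derivation:
Old toposort: [0, 1, 5, 6, 2, 3, 4]
Added edge: 3->2
Position of 3 (5) > position of 2 (4). Must reorder: 3 must now come before 2.
Run Kahn's algorithm (break ties by smallest node id):
  initial in-degrees: [0, 0, 2, 1, 4, 0, 0]
  ready (indeg=0): [0, 1, 5, 6]
  pop 0: no out-edges | ready=[1, 5, 6] | order so far=[0]
  pop 1: indeg[4]->3 | ready=[5, 6] | order so far=[0, 1]
  pop 5: indeg[4]->2 | ready=[6] | order so far=[0, 1, 5]
  pop 6: indeg[2]->1; indeg[3]->0; indeg[4]->1 | ready=[3] | order so far=[0, 1, 5, 6]
  pop 3: indeg[2]->0; indeg[4]->0 | ready=[2, 4] | order so far=[0, 1, 5, 6, 3]
  pop 2: no out-edges | ready=[4] | order so far=[0, 1, 5, 6, 3, 2]
  pop 4: no out-edges | ready=[] | order so far=[0, 1, 5, 6, 3, 2, 4]
  Result: [0, 1, 5, 6, 3, 2, 4]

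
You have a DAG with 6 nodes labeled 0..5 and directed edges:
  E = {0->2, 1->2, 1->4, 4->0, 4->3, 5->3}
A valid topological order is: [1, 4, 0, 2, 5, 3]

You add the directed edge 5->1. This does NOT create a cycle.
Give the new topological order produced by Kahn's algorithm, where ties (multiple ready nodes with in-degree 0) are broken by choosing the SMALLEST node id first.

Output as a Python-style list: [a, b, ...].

Answer: [5, 1, 4, 0, 2, 3]

Derivation:
Old toposort: [1, 4, 0, 2, 5, 3]
Added edge: 5->1
Position of 5 (4) > position of 1 (0). Must reorder: 5 must now come before 1.
Run Kahn's algorithm (break ties by smallest node id):
  initial in-degrees: [1, 1, 2, 2, 1, 0]
  ready (indeg=0): [5]
  pop 5: indeg[1]->0; indeg[3]->1 | ready=[1] | order so far=[5]
  pop 1: indeg[2]->1; indeg[4]->0 | ready=[4] | order so far=[5, 1]
  pop 4: indeg[0]->0; indeg[3]->0 | ready=[0, 3] | order so far=[5, 1, 4]
  pop 0: indeg[2]->0 | ready=[2, 3] | order so far=[5, 1, 4, 0]
  pop 2: no out-edges | ready=[3] | order so far=[5, 1, 4, 0, 2]
  pop 3: no out-edges | ready=[] | order so far=[5, 1, 4, 0, 2, 3]
  Result: [5, 1, 4, 0, 2, 3]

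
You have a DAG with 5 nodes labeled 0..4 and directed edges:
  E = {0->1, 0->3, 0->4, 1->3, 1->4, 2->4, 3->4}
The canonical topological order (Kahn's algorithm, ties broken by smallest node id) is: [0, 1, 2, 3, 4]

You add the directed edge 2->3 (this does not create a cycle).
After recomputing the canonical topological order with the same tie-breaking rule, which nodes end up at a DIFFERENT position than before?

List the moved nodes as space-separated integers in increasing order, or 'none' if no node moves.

Answer: none

Derivation:
Old toposort: [0, 1, 2, 3, 4]
Added edge 2->3
Recompute Kahn (smallest-id tiebreak):
  initial in-degrees: [0, 1, 0, 3, 4]
  ready (indeg=0): [0, 2]
  pop 0: indeg[1]->0; indeg[3]->2; indeg[4]->3 | ready=[1, 2] | order so far=[0]
  pop 1: indeg[3]->1; indeg[4]->2 | ready=[2] | order so far=[0, 1]
  pop 2: indeg[3]->0; indeg[4]->1 | ready=[3] | order so far=[0, 1, 2]
  pop 3: indeg[4]->0 | ready=[4] | order so far=[0, 1, 2, 3]
  pop 4: no out-edges | ready=[] | order so far=[0, 1, 2, 3, 4]
New canonical toposort: [0, 1, 2, 3, 4]
Compare positions:
  Node 0: index 0 -> 0 (same)
  Node 1: index 1 -> 1 (same)
  Node 2: index 2 -> 2 (same)
  Node 3: index 3 -> 3 (same)
  Node 4: index 4 -> 4 (same)
Nodes that changed position: none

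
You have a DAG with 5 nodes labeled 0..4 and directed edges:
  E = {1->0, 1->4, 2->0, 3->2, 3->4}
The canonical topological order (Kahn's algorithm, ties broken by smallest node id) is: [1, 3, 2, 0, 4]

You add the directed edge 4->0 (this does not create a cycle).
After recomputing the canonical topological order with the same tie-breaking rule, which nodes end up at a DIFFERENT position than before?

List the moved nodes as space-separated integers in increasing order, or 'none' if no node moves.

Answer: 0 4

Derivation:
Old toposort: [1, 3, 2, 0, 4]
Added edge 4->0
Recompute Kahn (smallest-id tiebreak):
  initial in-degrees: [3, 0, 1, 0, 2]
  ready (indeg=0): [1, 3]
  pop 1: indeg[0]->2; indeg[4]->1 | ready=[3] | order so far=[1]
  pop 3: indeg[2]->0; indeg[4]->0 | ready=[2, 4] | order so far=[1, 3]
  pop 2: indeg[0]->1 | ready=[4] | order so far=[1, 3, 2]
  pop 4: indeg[0]->0 | ready=[0] | order so far=[1, 3, 2, 4]
  pop 0: no out-edges | ready=[] | order so far=[1, 3, 2, 4, 0]
New canonical toposort: [1, 3, 2, 4, 0]
Compare positions:
  Node 0: index 3 -> 4 (moved)
  Node 1: index 0 -> 0 (same)
  Node 2: index 2 -> 2 (same)
  Node 3: index 1 -> 1 (same)
  Node 4: index 4 -> 3 (moved)
Nodes that changed position: 0 4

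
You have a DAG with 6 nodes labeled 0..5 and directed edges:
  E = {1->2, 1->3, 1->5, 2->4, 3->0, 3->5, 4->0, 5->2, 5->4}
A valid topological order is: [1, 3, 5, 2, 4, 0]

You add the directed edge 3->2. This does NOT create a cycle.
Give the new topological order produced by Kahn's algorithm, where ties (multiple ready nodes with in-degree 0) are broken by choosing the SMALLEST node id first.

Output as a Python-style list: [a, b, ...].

Answer: [1, 3, 5, 2, 4, 0]

Derivation:
Old toposort: [1, 3, 5, 2, 4, 0]
Added edge: 3->2
Position of 3 (1) < position of 2 (3). Old order still valid.
Run Kahn's algorithm (break ties by smallest node id):
  initial in-degrees: [2, 0, 3, 1, 2, 2]
  ready (indeg=0): [1]
  pop 1: indeg[2]->2; indeg[3]->0; indeg[5]->1 | ready=[3] | order so far=[1]
  pop 3: indeg[0]->1; indeg[2]->1; indeg[5]->0 | ready=[5] | order so far=[1, 3]
  pop 5: indeg[2]->0; indeg[4]->1 | ready=[2] | order so far=[1, 3, 5]
  pop 2: indeg[4]->0 | ready=[4] | order so far=[1, 3, 5, 2]
  pop 4: indeg[0]->0 | ready=[0] | order so far=[1, 3, 5, 2, 4]
  pop 0: no out-edges | ready=[] | order so far=[1, 3, 5, 2, 4, 0]
  Result: [1, 3, 5, 2, 4, 0]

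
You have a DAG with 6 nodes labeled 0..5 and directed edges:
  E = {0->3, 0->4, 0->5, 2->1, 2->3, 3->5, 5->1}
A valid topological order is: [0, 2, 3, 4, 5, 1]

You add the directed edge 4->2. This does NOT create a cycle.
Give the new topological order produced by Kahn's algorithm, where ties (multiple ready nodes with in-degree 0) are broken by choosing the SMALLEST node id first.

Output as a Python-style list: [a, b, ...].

Answer: [0, 4, 2, 3, 5, 1]

Derivation:
Old toposort: [0, 2, 3, 4, 5, 1]
Added edge: 4->2
Position of 4 (3) > position of 2 (1). Must reorder: 4 must now come before 2.
Run Kahn's algorithm (break ties by smallest node id):
  initial in-degrees: [0, 2, 1, 2, 1, 2]
  ready (indeg=0): [0]
  pop 0: indeg[3]->1; indeg[4]->0; indeg[5]->1 | ready=[4] | order so far=[0]
  pop 4: indeg[2]->0 | ready=[2] | order so far=[0, 4]
  pop 2: indeg[1]->1; indeg[3]->0 | ready=[3] | order so far=[0, 4, 2]
  pop 3: indeg[5]->0 | ready=[5] | order so far=[0, 4, 2, 3]
  pop 5: indeg[1]->0 | ready=[1] | order so far=[0, 4, 2, 3, 5]
  pop 1: no out-edges | ready=[] | order so far=[0, 4, 2, 3, 5, 1]
  Result: [0, 4, 2, 3, 5, 1]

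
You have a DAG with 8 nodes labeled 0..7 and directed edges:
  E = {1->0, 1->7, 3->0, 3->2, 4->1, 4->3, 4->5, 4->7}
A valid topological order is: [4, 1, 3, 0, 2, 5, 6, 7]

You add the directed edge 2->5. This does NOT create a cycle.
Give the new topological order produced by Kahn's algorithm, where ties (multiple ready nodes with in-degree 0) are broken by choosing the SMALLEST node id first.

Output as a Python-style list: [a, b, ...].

Old toposort: [4, 1, 3, 0, 2, 5, 6, 7]
Added edge: 2->5
Position of 2 (4) < position of 5 (5). Old order still valid.
Run Kahn's algorithm (break ties by smallest node id):
  initial in-degrees: [2, 1, 1, 1, 0, 2, 0, 2]
  ready (indeg=0): [4, 6]
  pop 4: indeg[1]->0; indeg[3]->0; indeg[5]->1; indeg[7]->1 | ready=[1, 3, 6] | order so far=[4]
  pop 1: indeg[0]->1; indeg[7]->0 | ready=[3, 6, 7] | order so far=[4, 1]
  pop 3: indeg[0]->0; indeg[2]->0 | ready=[0, 2, 6, 7] | order so far=[4, 1, 3]
  pop 0: no out-edges | ready=[2, 6, 7] | order so far=[4, 1, 3, 0]
  pop 2: indeg[5]->0 | ready=[5, 6, 7] | order so far=[4, 1, 3, 0, 2]
  pop 5: no out-edges | ready=[6, 7] | order so far=[4, 1, 3, 0, 2, 5]
  pop 6: no out-edges | ready=[7] | order so far=[4, 1, 3, 0, 2, 5, 6]
  pop 7: no out-edges | ready=[] | order so far=[4, 1, 3, 0, 2, 5, 6, 7]
  Result: [4, 1, 3, 0, 2, 5, 6, 7]

Answer: [4, 1, 3, 0, 2, 5, 6, 7]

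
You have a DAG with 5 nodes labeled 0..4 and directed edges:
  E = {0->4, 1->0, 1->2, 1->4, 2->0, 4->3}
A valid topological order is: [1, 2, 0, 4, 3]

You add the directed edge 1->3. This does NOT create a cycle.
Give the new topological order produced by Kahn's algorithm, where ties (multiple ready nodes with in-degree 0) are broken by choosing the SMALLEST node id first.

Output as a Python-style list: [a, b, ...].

Old toposort: [1, 2, 0, 4, 3]
Added edge: 1->3
Position of 1 (0) < position of 3 (4). Old order still valid.
Run Kahn's algorithm (break ties by smallest node id):
  initial in-degrees: [2, 0, 1, 2, 2]
  ready (indeg=0): [1]
  pop 1: indeg[0]->1; indeg[2]->0; indeg[3]->1; indeg[4]->1 | ready=[2] | order so far=[1]
  pop 2: indeg[0]->0 | ready=[0] | order so far=[1, 2]
  pop 0: indeg[4]->0 | ready=[4] | order so far=[1, 2, 0]
  pop 4: indeg[3]->0 | ready=[3] | order so far=[1, 2, 0, 4]
  pop 3: no out-edges | ready=[] | order so far=[1, 2, 0, 4, 3]
  Result: [1, 2, 0, 4, 3]

Answer: [1, 2, 0, 4, 3]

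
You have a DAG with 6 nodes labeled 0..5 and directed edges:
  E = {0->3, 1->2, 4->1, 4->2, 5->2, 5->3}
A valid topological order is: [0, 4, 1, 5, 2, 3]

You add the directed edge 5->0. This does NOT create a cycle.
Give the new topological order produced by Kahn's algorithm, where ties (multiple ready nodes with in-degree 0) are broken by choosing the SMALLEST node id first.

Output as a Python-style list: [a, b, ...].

Answer: [4, 1, 5, 0, 2, 3]

Derivation:
Old toposort: [0, 4, 1, 5, 2, 3]
Added edge: 5->0
Position of 5 (3) > position of 0 (0). Must reorder: 5 must now come before 0.
Run Kahn's algorithm (break ties by smallest node id):
  initial in-degrees: [1, 1, 3, 2, 0, 0]
  ready (indeg=0): [4, 5]
  pop 4: indeg[1]->0; indeg[2]->2 | ready=[1, 5] | order so far=[4]
  pop 1: indeg[2]->1 | ready=[5] | order so far=[4, 1]
  pop 5: indeg[0]->0; indeg[2]->0; indeg[3]->1 | ready=[0, 2] | order so far=[4, 1, 5]
  pop 0: indeg[3]->0 | ready=[2, 3] | order so far=[4, 1, 5, 0]
  pop 2: no out-edges | ready=[3] | order so far=[4, 1, 5, 0, 2]
  pop 3: no out-edges | ready=[] | order so far=[4, 1, 5, 0, 2, 3]
  Result: [4, 1, 5, 0, 2, 3]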